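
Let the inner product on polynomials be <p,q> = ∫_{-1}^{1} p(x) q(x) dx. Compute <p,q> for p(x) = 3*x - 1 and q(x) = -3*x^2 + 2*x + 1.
<p,q> = 4

Expand the product: p(x)·q(x) = -9*x^3 + 9*x^2 + x - 1.
∫_{-1}^{1} of each monomial x^k gives [2/(k+1) if k even, 0 if k odd]. Integrating term-by-term (or equivalently evaluating the antiderivative F(x) = -9*x^4/4 + 3*x^3 + x^2/2 - x at the endpoints):
  F(1) − F(−1) = 1/4 − (-15/4) = 4.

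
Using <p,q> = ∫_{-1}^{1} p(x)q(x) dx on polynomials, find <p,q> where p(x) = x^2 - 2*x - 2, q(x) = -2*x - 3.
<p,q> = 38/3

Expand the product: p(x)·q(x) = -2*x^3 + x^2 + 10*x + 6.
∫_{-1}^{1} of each monomial x^k gives [2/(k+1) if k even, 0 if k odd]. Integrating term-by-term (or equivalently evaluating the antiderivative F(x) = -x^4/2 + x^3/3 + 5*x^2 + 6*x at the endpoints):
  F(1) − F(−1) = 65/6 − (-11/6) = 38/3.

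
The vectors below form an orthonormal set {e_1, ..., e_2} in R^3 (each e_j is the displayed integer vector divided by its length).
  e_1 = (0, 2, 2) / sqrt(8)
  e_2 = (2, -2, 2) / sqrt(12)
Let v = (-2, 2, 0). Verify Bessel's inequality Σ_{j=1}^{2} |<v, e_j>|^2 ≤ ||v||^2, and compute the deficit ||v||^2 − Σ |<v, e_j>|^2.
Σ |<v, e_j>|^2 = 22/3; ||v||^2 = 8; deficit = 2/3

Write each e_j = u_j / sqrt(<u_j, u_j>) where u_j is the displayed integer vector. Then <v, e_j> = <v, u_j> / sqrt(<u_j, u_j>), so |<v, e_j>|^2 = <v, u_j>^2 / <u_j, u_j>.
Coefficients: <v, e_1> = 4/sqrt(8), <v, e_2> = -8/sqrt(12).
Square and sum: Σ |<v, e_j>|^2 = 22/3.
Compute ||v||^2 = v·v = 8.
Deficit = 8 − 22/3 = 2/3 ≥ 0, confirming Bessel's inequality. (The deficit equals ||v − Σ <v,e_j> e_j||^2, the squared distance from v to span{e_j}.)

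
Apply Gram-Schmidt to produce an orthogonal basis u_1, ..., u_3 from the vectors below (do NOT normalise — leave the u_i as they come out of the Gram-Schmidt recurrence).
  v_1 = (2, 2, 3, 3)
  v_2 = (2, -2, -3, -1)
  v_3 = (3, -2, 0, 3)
Orthogonal basis:
  u_1 = (2, 2, 3, 3)
  u_2 = (38/13, -14/13, -21/13, 5/13)
  u_3 = (-55/81, -146/81, 8/27, 110/81)

Apply the Gram-Schmidt recurrence
  u_1 = v_1
  u_i = v_i − Σ_{j<i} ((v_i · u_j) / (u_j · u_j)) · u_j.

Step by step this gives:
  u_1 = (2, 2, 3, 3)
  u_2 = (38/13, -14/13, -21/13, 5/13)
  u_3 = (-55/81, -146/81, 8/27, 110/81)

Orthogonality check:
  u_2 · u_1 = 0 (should be 0)
  u_3 · u_1 = 0 (should be 0)
  u_3 · u_2 = 0 (should be 0)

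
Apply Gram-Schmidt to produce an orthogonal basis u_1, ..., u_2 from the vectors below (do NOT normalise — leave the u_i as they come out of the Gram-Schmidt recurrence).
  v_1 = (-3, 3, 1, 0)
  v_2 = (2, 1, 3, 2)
Orthogonal basis:
  u_1 = (-3, 3, 1, 0)
  u_2 = (2, 1, 3, 2)

Apply the Gram-Schmidt recurrence
  u_1 = v_1
  u_i = v_i − Σ_{j<i} ((v_i · u_j) / (u_j · u_j)) · u_j.

Step by step this gives:
  u_1 = (-3, 3, 1, 0)
  u_2 = (2, 1, 3, 2)

Orthogonality check:
  u_2 · u_1 = 0 (should be 0)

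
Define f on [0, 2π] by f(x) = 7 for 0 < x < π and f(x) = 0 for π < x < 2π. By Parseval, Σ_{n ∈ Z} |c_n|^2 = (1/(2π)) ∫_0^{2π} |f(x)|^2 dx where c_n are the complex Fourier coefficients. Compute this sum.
Σ |c_n|^2 = 49/2

Parseval equates the L^2 energy of f (normalised by 1/(2π)) with the ℓ^2 sum of its Fourier coefficients: (1/(2π)) ∫_0^{2π} |f|^2 = Σ |c_n|^2.
Compute the left side: (1/(2π)) [∫_0^π 7^2 dx + ∫_π^{2π} 0^2 dx] = (1/(2π)) · (49π + 0π) = (49 + 0)/2 = 49/2.
So Σ_{n ∈ Z} |c_n|^2 = 49/2.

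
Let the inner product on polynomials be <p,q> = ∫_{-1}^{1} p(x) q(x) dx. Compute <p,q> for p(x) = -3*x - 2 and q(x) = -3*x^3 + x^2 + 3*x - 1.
<p,q> = 4/15

Expand the product: p(x)·q(x) = 9*x^4 + 3*x^3 - 11*x^2 - 3*x + 2.
∫_{-1}^{1} of each monomial x^k gives [2/(k+1) if k even, 0 if k odd]. Integrating term-by-term (or equivalently evaluating the antiderivative F(x) = 9*x^5/5 + 3*x^4/4 - 11*x^3/3 - 3*x^2/2 + 2*x at the endpoints):
  F(1) − F(−1) = -37/60 − (-53/60) = 4/15.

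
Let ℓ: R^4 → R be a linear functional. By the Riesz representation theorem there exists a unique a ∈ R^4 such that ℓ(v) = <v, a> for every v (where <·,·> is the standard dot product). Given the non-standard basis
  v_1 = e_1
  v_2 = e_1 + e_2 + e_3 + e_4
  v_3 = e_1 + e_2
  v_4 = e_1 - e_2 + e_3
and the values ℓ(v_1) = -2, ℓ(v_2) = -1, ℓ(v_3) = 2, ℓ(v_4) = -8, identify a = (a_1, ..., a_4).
a = (-2, 4, -2, -1)

Write a = (a_1, ..., a_4) in the standard basis. For each basis vector v_i, ℓ(v_i) = <v_i, a> is a linear equation in the a_j's. Collect the n equations into a matrix system V a = ℓ, where row i of V is v_i (expressed in the standard basis). Since V is invertible (lower-triangular with 1s on the diagonal, up to permutation), solve by back-substitution:
  V =
[[1, 0, 0, 0],
 [1, 1, 1, 1],
 [1, 1, 0, 0],
 [1, -1, 1, 0]]
  V a = (-2, -1, 2, -8)
Solving gives a = (-2, 4, -2, -1).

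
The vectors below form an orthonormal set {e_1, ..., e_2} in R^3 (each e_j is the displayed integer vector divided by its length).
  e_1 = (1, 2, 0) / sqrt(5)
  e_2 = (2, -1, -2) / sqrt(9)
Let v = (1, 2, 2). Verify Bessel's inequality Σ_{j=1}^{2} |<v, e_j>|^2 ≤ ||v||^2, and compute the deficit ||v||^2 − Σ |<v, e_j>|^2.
Σ |<v, e_j>|^2 = 61/9; ||v||^2 = 9; deficit = 20/9

Write each e_j = u_j / sqrt(<u_j, u_j>) where u_j is the displayed integer vector. Then <v, e_j> = <v, u_j> / sqrt(<u_j, u_j>), so |<v, e_j>|^2 = <v, u_j>^2 / <u_j, u_j>.
Coefficients: <v, e_1> = 5/sqrt(5), <v, e_2> = -4/sqrt(9).
Square and sum: Σ |<v, e_j>|^2 = 61/9.
Compute ||v||^2 = v·v = 9.
Deficit = 9 − 61/9 = 20/9 ≥ 0, confirming Bessel's inequality. (The deficit equals ||v − Σ <v,e_j> e_j||^2, the squared distance from v to span{e_j}.)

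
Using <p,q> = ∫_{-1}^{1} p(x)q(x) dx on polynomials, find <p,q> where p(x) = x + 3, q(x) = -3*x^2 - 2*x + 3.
<p,q> = 32/3

Expand the product: p(x)·q(x) = -3*x^3 - 11*x^2 - 3*x + 9.
∫_{-1}^{1} of each monomial x^k gives [2/(k+1) if k even, 0 if k odd]. Integrating term-by-term (or equivalently evaluating the antiderivative F(x) = -3*x^4/4 - 11*x^3/3 - 3*x^2/2 + 9*x at the endpoints):
  F(1) − F(−1) = 37/12 − (-91/12) = 32/3.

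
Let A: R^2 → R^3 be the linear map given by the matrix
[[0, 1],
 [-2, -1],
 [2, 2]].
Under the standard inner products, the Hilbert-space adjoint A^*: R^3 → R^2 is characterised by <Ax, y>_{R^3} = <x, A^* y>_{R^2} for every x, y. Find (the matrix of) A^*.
A^* = A^T =
[[0, -2, 2],
 [1, -1, 2]]

For real matrices with standard dot products, the defining identity <Ax, y> = <x, A^* y> gives (Ax)^T y = x^T (A^*) y, i.e. x^T A^T y = x^T (A^*) y. Since this holds for all x, y, we must have A^* = A^T. Therefore
A^* =
[[0, -2, 2],
 [1, -1, 2]].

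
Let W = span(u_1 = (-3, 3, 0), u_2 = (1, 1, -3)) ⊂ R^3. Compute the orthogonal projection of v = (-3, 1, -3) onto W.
proj_W(v) = (-15/11, 29/11, -21/11)

Set up U = [u_1 | ... | u_2] ∈ R^(3×2). The projector onto W = col(U) is P = U (U^T U)^(-1) U^T.
Compute U^T U =
  [18, 0]
  [0, 11],
and U^T v = (12, 7).
Solve U^T U · c = U^T v for the coefficients: c = (2/3, 7/11). The projection is proj_W(v) = U c.
Check: (v - proj_W(v)) · u_1 = 0  (should be 0).
Check: (v - proj_W(v)) · u_2 = 0  (should be 0).
Result: proj_W(v) = (-15/11, 29/11, -21/11).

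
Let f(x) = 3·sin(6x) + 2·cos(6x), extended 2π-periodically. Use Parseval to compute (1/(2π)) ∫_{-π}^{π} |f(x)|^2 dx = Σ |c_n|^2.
Σ |c_n|^2 = 13/2

Expand |f|^2 and use orthogonality of {sin(nx), cos(mx)} on [-π, π]:
  ∫_{-π}^{π} sin(nx)^2 dx = π, ∫ cos(mx)^2 dx = π, and cross terms integrate to 0.
So ∫_{-π}^{π} f(x)^2 dx = 3^2 · π + 2^2 · π = (9 + 4)π.
Divide by 2π: (9 + 4)/2 = 13/2.
By Parseval, this equals Σ |c_n|^2.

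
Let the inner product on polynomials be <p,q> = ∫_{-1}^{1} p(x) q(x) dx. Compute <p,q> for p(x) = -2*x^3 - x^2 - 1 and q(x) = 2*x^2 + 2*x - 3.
<p,q> = 64/15

Expand the product: p(x)·q(x) = -4*x^5 - 6*x^4 + 4*x^3 + x^2 - 2*x + 3.
∫_{-1}^{1} of each monomial x^k gives [2/(k+1) if k even, 0 if k odd]. Integrating term-by-term (or equivalently evaluating the antiderivative F(x) = -2*x^6/3 - 6*x^5/5 + x^4 + x^3/3 - x^2 + 3*x at the endpoints):
  F(1) − F(−1) = 22/15 − (-14/5) = 64/15.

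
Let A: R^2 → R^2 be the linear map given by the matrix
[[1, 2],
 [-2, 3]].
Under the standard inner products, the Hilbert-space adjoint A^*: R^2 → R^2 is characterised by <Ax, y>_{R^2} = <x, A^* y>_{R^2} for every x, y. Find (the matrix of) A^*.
A^* = A^T =
[[1, -2],
 [2, 3]]

For real matrices with standard dot products, the defining identity <Ax, y> = <x, A^* y> gives (Ax)^T y = x^T (A^*) y, i.e. x^T A^T y = x^T (A^*) y. Since this holds for all x, y, we must have A^* = A^T. Therefore
A^* =
[[1, -2],
 [2, 3]].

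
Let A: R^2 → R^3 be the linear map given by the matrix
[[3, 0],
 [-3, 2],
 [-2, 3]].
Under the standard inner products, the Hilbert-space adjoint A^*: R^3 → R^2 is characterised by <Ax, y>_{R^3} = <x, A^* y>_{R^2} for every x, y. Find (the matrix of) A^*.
A^* = A^T =
[[3, -3, -2],
 [0, 2, 3]]

For real matrices with standard dot products, the defining identity <Ax, y> = <x, A^* y> gives (Ax)^T y = x^T (A^*) y, i.e. x^T A^T y = x^T (A^*) y. Since this holds for all x, y, we must have A^* = A^T. Therefore
A^* =
[[3, -3, -2],
 [0, 2, 3]].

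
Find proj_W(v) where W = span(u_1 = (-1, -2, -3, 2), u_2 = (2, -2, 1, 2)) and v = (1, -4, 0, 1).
proj_W(v) = (33/25, -12/5, -6/25, 12/5)

Set up U = [u_1 | ... | u_2] ∈ R^(4×2). The projector onto W = col(U) is P = U (U^T U)^(-1) U^T.
Compute U^T U =
  [18, 3]
  [3, 13],
and U^T v = (9, 12).
Solve U^T U · c = U^T v for the coefficients: c = (9/25, 21/25). The projection is proj_W(v) = U c.
Check: (v - proj_W(v)) · u_1 = 0  (should be 0).
Check: (v - proj_W(v)) · u_2 = 0  (should be 0).
Result: proj_W(v) = (33/25, -12/5, -6/25, 12/5).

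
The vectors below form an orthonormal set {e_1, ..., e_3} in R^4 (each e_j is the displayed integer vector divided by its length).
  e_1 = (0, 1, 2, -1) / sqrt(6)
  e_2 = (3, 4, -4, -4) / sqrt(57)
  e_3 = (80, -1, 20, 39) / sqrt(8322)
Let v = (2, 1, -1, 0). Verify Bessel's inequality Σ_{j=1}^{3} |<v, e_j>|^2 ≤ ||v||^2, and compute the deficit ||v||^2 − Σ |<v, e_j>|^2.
Σ |<v, e_j>|^2 = 1298/219; ||v||^2 = 6; deficit = 16/219

Write each e_j = u_j / sqrt(<u_j, u_j>) where u_j is the displayed integer vector. Then <v, e_j> = <v, u_j> / sqrt(<u_j, u_j>), so |<v, e_j>|^2 = <v, u_j>^2 / <u_j, u_j>.
Coefficients: <v, e_1> = -1/sqrt(6), <v, e_2> = 14/sqrt(57), <v, e_3> = 139/sqrt(8322).
Square and sum: Σ |<v, e_j>|^2 = 1298/219.
Compute ||v||^2 = v·v = 6.
Deficit = 6 − 1298/219 = 16/219 ≥ 0, confirming Bessel's inequality. (The deficit equals ||v − Σ <v,e_j> e_j||^2, the squared distance from v to span{e_j}.)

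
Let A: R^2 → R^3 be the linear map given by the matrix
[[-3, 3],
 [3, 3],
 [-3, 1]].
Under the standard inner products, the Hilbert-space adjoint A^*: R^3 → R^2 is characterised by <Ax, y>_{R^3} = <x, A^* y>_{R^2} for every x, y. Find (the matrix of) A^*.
A^* = A^T =
[[-3, 3, -3],
 [3, 3, 1]]

For real matrices with standard dot products, the defining identity <Ax, y> = <x, A^* y> gives (Ax)^T y = x^T (A^*) y, i.e. x^T A^T y = x^T (A^*) y. Since this holds for all x, y, we must have A^* = A^T. Therefore
A^* =
[[-3, 3, -3],
 [3, 3, 1]].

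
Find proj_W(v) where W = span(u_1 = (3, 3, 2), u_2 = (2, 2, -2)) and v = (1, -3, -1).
proj_W(v) = (-1, -1, -1)

Set up U = [u_1 | ... | u_2] ∈ R^(3×2). The projector onto W = col(U) is P = U (U^T U)^(-1) U^T.
Compute U^T U =
  [22, 8]
  [8, 12],
and U^T v = (-8, -2).
Solve U^T U · c = U^T v for the coefficients: c = (-2/5, 1/10). The projection is proj_W(v) = U c.
Check: (v - proj_W(v)) · u_1 = 0  (should be 0).
Check: (v - proj_W(v)) · u_2 = 0  (should be 0).
Result: proj_W(v) = (-1, -1, -1).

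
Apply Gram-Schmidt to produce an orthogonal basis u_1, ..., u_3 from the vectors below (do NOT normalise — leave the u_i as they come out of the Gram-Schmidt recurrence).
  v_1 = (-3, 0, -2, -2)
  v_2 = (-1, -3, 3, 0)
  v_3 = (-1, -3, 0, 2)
Orthogonal basis:
  u_1 = (-3, 0, -2, -2)
  u_2 = (-26/17, -3, 45/17, -6/17)
  u_3 = (-57/157, -441/314, -479/314, 325/157)

Apply the Gram-Schmidt recurrence
  u_1 = v_1
  u_i = v_i − Σ_{j<i} ((v_i · u_j) / (u_j · u_j)) · u_j.

Step by step this gives:
  u_1 = (-3, 0, -2, -2)
  u_2 = (-26/17, -3, 45/17, -6/17)
  u_3 = (-57/157, -441/314, -479/314, 325/157)

Orthogonality check:
  u_2 · u_1 = 0 (should be 0)
  u_3 · u_1 = 0 (should be 0)
  u_3 · u_2 = 0 (should be 0)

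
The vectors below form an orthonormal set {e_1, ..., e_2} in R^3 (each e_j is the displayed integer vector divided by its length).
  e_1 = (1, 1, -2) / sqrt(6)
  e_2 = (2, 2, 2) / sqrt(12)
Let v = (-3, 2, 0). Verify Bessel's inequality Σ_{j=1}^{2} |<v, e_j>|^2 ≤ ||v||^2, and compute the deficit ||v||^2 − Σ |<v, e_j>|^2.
Σ |<v, e_j>|^2 = 1/2; ||v||^2 = 13; deficit = 25/2

Write each e_j = u_j / sqrt(<u_j, u_j>) where u_j is the displayed integer vector. Then <v, e_j> = <v, u_j> / sqrt(<u_j, u_j>), so |<v, e_j>|^2 = <v, u_j>^2 / <u_j, u_j>.
Coefficients: <v, e_1> = -1/sqrt(6), <v, e_2> = -2/sqrt(12).
Square and sum: Σ |<v, e_j>|^2 = 1/2.
Compute ||v||^2 = v·v = 13.
Deficit = 13 − 1/2 = 25/2 ≥ 0, confirming Bessel's inequality. (The deficit equals ||v − Σ <v,e_j> e_j||^2, the squared distance from v to span{e_j}.)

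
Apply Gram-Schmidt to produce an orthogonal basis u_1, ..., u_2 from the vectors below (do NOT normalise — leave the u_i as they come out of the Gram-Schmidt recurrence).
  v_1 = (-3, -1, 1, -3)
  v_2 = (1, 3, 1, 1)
Orthogonal basis:
  u_1 = (-3, -1, 1, -3)
  u_2 = (-1/5, 13/5, 7/5, -1/5)

Apply the Gram-Schmidt recurrence
  u_1 = v_1
  u_i = v_i − Σ_{j<i} ((v_i · u_j) / (u_j · u_j)) · u_j.

Step by step this gives:
  u_1 = (-3, -1, 1, -3)
  u_2 = (-1/5, 13/5, 7/5, -1/5)

Orthogonality check:
  u_2 · u_1 = 0 (should be 0)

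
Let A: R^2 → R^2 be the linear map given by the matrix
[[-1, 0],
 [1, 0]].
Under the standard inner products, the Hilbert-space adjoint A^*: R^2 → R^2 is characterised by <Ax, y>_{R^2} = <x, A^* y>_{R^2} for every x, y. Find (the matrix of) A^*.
A^* = A^T =
[[-1, 1],
 [0, 0]]

For real matrices with standard dot products, the defining identity <Ax, y> = <x, A^* y> gives (Ax)^T y = x^T (A^*) y, i.e. x^T A^T y = x^T (A^*) y. Since this holds for all x, y, we must have A^* = A^T. Therefore
A^* =
[[-1, 1],
 [0, 0]].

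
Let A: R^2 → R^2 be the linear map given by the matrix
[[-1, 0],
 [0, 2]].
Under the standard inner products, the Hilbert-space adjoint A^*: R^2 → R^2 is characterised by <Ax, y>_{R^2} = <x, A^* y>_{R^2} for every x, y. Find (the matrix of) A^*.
A^* = A^T =
[[-1, 0],
 [0, 2]]

For real matrices with standard dot products, the defining identity <Ax, y> = <x, A^* y> gives (Ax)^T y = x^T (A^*) y, i.e. x^T A^T y = x^T (A^*) y. Since this holds for all x, y, we must have A^* = A^T. Therefore
A^* =
[[-1, 0],
 [0, 2]].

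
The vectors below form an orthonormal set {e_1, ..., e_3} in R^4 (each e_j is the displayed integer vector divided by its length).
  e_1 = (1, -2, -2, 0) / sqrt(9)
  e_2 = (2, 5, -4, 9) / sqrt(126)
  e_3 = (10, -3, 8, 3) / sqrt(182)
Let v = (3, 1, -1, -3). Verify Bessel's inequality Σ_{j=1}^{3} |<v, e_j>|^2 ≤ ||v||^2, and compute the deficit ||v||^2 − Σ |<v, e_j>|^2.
Σ |<v, e_j>|^2 = 35/13; ||v||^2 = 20; deficit = 225/13

Write each e_j = u_j / sqrt(<u_j, u_j>) where u_j is the displayed integer vector. Then <v, e_j> = <v, u_j> / sqrt(<u_j, u_j>), so |<v, e_j>|^2 = <v, u_j>^2 / <u_j, u_j>.
Coefficients: <v, e_1> = 3/sqrt(9), <v, e_2> = -12/sqrt(126), <v, e_3> = 10/sqrt(182).
Square and sum: Σ |<v, e_j>|^2 = 35/13.
Compute ||v||^2 = v·v = 20.
Deficit = 20 − 35/13 = 225/13 ≥ 0, confirming Bessel's inequality. (The deficit equals ||v − Σ <v,e_j> e_j||^2, the squared distance from v to span{e_j}.)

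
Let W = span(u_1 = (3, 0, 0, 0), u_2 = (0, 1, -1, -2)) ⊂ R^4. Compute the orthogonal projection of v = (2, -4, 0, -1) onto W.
proj_W(v) = (2, -1/3, 1/3, 2/3)

Set up U = [u_1 | ... | u_2] ∈ R^(4×2). The projector onto W = col(U) is P = U (U^T U)^(-1) U^T.
Compute U^T U =
  [9, 0]
  [0, 6],
and U^T v = (6, -2).
Solve U^T U · c = U^T v for the coefficients: c = (2/3, -1/3). The projection is proj_W(v) = U c.
Check: (v - proj_W(v)) · u_1 = 0  (should be 0).
Check: (v - proj_W(v)) · u_2 = 0  (should be 0).
Result: proj_W(v) = (2, -1/3, 1/3, 2/3).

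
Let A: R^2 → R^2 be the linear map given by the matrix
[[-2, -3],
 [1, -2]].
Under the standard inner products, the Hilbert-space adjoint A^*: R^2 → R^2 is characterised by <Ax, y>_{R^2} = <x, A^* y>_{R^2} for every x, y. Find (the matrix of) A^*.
A^* = A^T =
[[-2, 1],
 [-3, -2]]

For real matrices with standard dot products, the defining identity <Ax, y> = <x, A^* y> gives (Ax)^T y = x^T (A^*) y, i.e. x^T A^T y = x^T (A^*) y. Since this holds for all x, y, we must have A^* = A^T. Therefore
A^* =
[[-2, 1],
 [-3, -2]].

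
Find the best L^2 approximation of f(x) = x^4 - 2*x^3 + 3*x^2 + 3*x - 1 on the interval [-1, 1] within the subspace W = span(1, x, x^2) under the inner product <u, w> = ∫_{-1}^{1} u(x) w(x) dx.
g(x) = 27*x^2/7 + 9*x/5 - 38/35

The best approximation g ∈ W is the orthogonal projection of f onto W. Writing g = a_0 + a_1 x + a_2 x^2, the coefficients solve the normal equations G · a = b where
  G_{ij} = <φ_i, φ_j> and b_i = <f, φ_i>, with φ_0 = 1, φ_1 = x, φ_2 = x^2.
G =
  [2, 0, 2/3]
  [0, 2/3, 0]
  [2/3, 0, 2/5],
b = (2/5, 6/5, 86/105).
Solving gives a_0 = -38/35, a_1 = 9/5, a_2 = 27/7, so
  g(x) = 27*x^2/7 + 9*x/5 - 38/35.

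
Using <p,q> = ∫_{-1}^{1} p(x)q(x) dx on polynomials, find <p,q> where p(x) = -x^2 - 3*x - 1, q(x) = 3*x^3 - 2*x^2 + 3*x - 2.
<p,q> = -32/15

Expand the product: p(x)·q(x) = -3*x^5 - 7*x^4 - 5*x^2 + 3*x + 2.
∫_{-1}^{1} of each monomial x^k gives [2/(k+1) if k even, 0 if k odd]. Integrating term-by-term (or equivalently evaluating the antiderivative F(x) = -x^6/2 - 7*x^5/5 - 5*x^3/3 + 3*x^2/2 + 2*x at the endpoints):
  F(1) − F(−1) = -1/15 − (31/15) = -32/15.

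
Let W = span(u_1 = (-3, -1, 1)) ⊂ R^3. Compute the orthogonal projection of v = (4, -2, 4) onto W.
proj_W(v) = (18/11, 6/11, -6/11)

Set up U = [u_1 | ... | u_1] ∈ R^(3×1). The projector onto W = col(U) is P = U (U^T U)^(-1) U^T.
Compute U^T U =
  [11],
and U^T v = (-6).
Solve U^T U · c = U^T v for the coefficients: c = (-6/11). The projection is proj_W(v) = U c.
Check: (v - proj_W(v)) · u_1 = 0  (should be 0).
Result: proj_W(v) = (18/11, 6/11, -6/11).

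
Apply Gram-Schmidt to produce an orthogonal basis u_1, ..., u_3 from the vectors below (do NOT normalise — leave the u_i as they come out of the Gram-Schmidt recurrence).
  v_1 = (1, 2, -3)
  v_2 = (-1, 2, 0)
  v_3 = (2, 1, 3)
Orthogonal basis:
  u_1 = (1, 2, -3)
  u_2 = (-17/14, 11/7, 9/14)
  u_3 = (162/61, 81/61, 108/61)

Apply the Gram-Schmidt recurrence
  u_1 = v_1
  u_i = v_i − Σ_{j<i} ((v_i · u_j) / (u_j · u_j)) · u_j.

Step by step this gives:
  u_1 = (1, 2, -3)
  u_2 = (-17/14, 11/7, 9/14)
  u_3 = (162/61, 81/61, 108/61)

Orthogonality check:
  u_2 · u_1 = 0 (should be 0)
  u_3 · u_1 = 0 (should be 0)
  u_3 · u_2 = 0 (should be 0)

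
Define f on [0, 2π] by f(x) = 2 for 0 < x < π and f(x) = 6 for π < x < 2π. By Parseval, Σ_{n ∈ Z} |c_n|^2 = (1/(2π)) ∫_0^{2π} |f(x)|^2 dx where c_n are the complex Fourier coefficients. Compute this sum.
Σ |c_n|^2 = 20

Parseval equates the L^2 energy of f (normalised by 1/(2π)) with the ℓ^2 sum of its Fourier coefficients: (1/(2π)) ∫_0^{2π} |f|^2 = Σ |c_n|^2.
Compute the left side: (1/(2π)) [∫_0^π 2^2 dx + ∫_π^{2π} 6^2 dx] = (1/(2π)) · (4π + 36π) = (4 + 36)/2 = 20.
So Σ_{n ∈ Z} |c_n|^2 = 20.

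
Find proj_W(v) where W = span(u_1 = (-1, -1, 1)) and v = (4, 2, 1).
proj_W(v) = (5/3, 5/3, -5/3)

Set up U = [u_1 | ... | u_1] ∈ R^(3×1). The projector onto W = col(U) is P = U (U^T U)^(-1) U^T.
Compute U^T U =
  [3],
and U^T v = (-5).
Solve U^T U · c = U^T v for the coefficients: c = (-5/3). The projection is proj_W(v) = U c.
Check: (v - proj_W(v)) · u_1 = 0  (should be 0).
Result: proj_W(v) = (5/3, 5/3, -5/3).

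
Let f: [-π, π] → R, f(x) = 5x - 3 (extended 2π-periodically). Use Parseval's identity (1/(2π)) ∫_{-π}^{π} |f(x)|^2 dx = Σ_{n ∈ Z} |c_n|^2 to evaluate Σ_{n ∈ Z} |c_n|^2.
Σ |c_n|^2 = 25π^2/3 + 9

Expand and integrate term by term over [-π, π]:
  ∫ (5x)^2 dx = 25·(2π^3/3); ∫ 2·5·(-3)·x dx = 0 (odd integrand); ∫ (-3)^2 dx = 9·2π.
So (1/(2π)) ∫_{-π}^{π} (5x - 3)^2 dx = 25π^2/3 + 9 = 25π^2/3 + 9.
Parseval ⇒ Σ |c_n|^2 = 25π^2/3 + 9.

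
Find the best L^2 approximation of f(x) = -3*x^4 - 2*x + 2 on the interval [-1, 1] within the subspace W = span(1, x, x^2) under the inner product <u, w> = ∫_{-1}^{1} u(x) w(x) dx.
g(x) = -18*x^2/7 - 2*x + 79/35

The best approximation g ∈ W is the orthogonal projection of f onto W. Writing g = a_0 + a_1 x + a_2 x^2, the coefficients solve the normal equations G · a = b where
  G_{ij} = <φ_i, φ_j> and b_i = <f, φ_i>, with φ_0 = 1, φ_1 = x, φ_2 = x^2.
G =
  [2, 0, 2/3]
  [0, 2/3, 0]
  [2/3, 0, 2/5],
b = (14/5, -4/3, 10/21).
Solving gives a_0 = 79/35, a_1 = -2, a_2 = -18/7, so
  g(x) = -18*x^2/7 - 2*x + 79/35.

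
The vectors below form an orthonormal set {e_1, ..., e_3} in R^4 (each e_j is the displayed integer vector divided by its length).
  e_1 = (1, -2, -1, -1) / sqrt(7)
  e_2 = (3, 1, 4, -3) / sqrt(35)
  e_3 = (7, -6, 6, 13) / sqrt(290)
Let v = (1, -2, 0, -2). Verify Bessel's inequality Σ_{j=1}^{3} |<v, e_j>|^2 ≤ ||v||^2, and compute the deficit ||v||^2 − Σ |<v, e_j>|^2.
Σ |<v, e_j>|^2 = 497/58; ||v||^2 = 9; deficit = 25/58

Write each e_j = u_j / sqrt(<u_j, u_j>) where u_j is the displayed integer vector. Then <v, e_j> = <v, u_j> / sqrt(<u_j, u_j>), so |<v, e_j>|^2 = <v, u_j>^2 / <u_j, u_j>.
Coefficients: <v, e_1> = 7/sqrt(7), <v, e_2> = 7/sqrt(35), <v, e_3> = -7/sqrt(290).
Square and sum: Σ |<v, e_j>|^2 = 497/58.
Compute ||v||^2 = v·v = 9.
Deficit = 9 − 497/58 = 25/58 ≥ 0, confirming Bessel's inequality. (The deficit equals ||v − Σ <v,e_j> e_j||^2, the squared distance from v to span{e_j}.)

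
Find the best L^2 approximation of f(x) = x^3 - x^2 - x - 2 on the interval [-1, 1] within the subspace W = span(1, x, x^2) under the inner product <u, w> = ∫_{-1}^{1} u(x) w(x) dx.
g(x) = -x^2 - 2*x/5 - 2

The best approximation g ∈ W is the orthogonal projection of f onto W. Writing g = a_0 + a_1 x + a_2 x^2, the coefficients solve the normal equations G · a = b where
  G_{ij} = <φ_i, φ_j> and b_i = <f, φ_i>, with φ_0 = 1, φ_1 = x, φ_2 = x^2.
G =
  [2, 0, 2/3]
  [0, 2/3, 0]
  [2/3, 0, 2/5],
b = (-14/3, -4/15, -26/15).
Solving gives a_0 = -2, a_1 = -2/5, a_2 = -1, so
  g(x) = -x^2 - 2*x/5 - 2.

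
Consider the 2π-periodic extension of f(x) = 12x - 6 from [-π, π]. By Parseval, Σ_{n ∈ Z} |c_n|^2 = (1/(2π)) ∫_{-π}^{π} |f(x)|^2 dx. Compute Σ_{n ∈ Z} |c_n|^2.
Σ |c_n|^2 = 48π^2 + 36

Expand and integrate term by term over [-π, π]:
  ∫ (12x)^2 dx = 144·(2π^3/3); ∫ 2·12·(-6)·x dx = 0 (odd integrand); ∫ (-6)^2 dx = 36·2π.
So (1/(2π)) ∫_{-π}^{π} (12x - 6)^2 dx = 144π^2/3 + 36 = 48π^2 + 36.
Parseval ⇒ Σ |c_n|^2 = 48π^2 + 36.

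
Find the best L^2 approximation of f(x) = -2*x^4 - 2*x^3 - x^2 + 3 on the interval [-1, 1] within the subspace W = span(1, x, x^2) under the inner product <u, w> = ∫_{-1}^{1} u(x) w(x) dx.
g(x) = -19*x^2/7 - 6*x/5 + 111/35

The best approximation g ∈ W is the orthogonal projection of f onto W. Writing g = a_0 + a_1 x + a_2 x^2, the coefficients solve the normal equations G · a = b where
  G_{ij} = <φ_i, φ_j> and b_i = <f, φ_i>, with φ_0 = 1, φ_1 = x, φ_2 = x^2.
G =
  [2, 0, 2/3]
  [0, 2/3, 0]
  [2/3, 0, 2/5],
b = (68/15, -4/5, 36/35).
Solving gives a_0 = 111/35, a_1 = -6/5, a_2 = -19/7, so
  g(x) = -19*x^2/7 - 6*x/5 + 111/35.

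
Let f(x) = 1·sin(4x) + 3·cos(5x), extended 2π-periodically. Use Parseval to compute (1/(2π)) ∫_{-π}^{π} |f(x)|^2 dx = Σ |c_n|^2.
Σ |c_n|^2 = 5

Expand |f|^2 and use orthogonality of {sin(nx), cos(mx)} on [-π, π]:
  ∫_{-π}^{π} sin(nx)^2 dx = π, ∫ cos(mx)^2 dx = π, and cross terms integrate to 0.
So ∫_{-π}^{π} f(x)^2 dx = 1^2 · π + 3^2 · π = (1 + 9)π.
Divide by 2π: (1 + 9)/2 = 5.
By Parseval, this equals Σ |c_n|^2.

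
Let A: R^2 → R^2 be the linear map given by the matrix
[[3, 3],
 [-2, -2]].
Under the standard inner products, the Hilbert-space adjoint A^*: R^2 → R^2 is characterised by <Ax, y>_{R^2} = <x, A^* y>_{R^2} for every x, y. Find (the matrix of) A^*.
A^* = A^T =
[[3, -2],
 [3, -2]]

For real matrices with standard dot products, the defining identity <Ax, y> = <x, A^* y> gives (Ax)^T y = x^T (A^*) y, i.e. x^T A^T y = x^T (A^*) y. Since this holds for all x, y, we must have A^* = A^T. Therefore
A^* =
[[3, -2],
 [3, -2]].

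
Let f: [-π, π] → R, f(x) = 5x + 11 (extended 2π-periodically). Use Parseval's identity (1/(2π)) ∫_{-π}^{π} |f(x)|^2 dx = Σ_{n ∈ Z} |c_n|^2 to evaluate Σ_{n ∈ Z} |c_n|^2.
Σ |c_n|^2 = 25π^2/3 + 121

Expand and integrate term by term over [-π, π]:
  ∫ (5x)^2 dx = 25·(2π^3/3); ∫ 2·5·(11)·x dx = 0 (odd integrand); ∫ 11^2 dx = 121·2π.
So (1/(2π)) ∫_{-π}^{π} (5x + 11)^2 dx = 25π^2/3 + 121 = 25π^2/3 + 121.
Parseval ⇒ Σ |c_n|^2 = 25π^2/3 + 121.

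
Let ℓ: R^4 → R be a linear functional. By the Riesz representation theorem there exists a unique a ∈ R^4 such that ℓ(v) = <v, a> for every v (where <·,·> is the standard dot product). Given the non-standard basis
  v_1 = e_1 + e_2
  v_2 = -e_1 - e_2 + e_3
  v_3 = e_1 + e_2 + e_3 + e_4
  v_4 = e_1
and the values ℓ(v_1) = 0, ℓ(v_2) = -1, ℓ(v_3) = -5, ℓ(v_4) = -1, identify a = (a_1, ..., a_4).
a = (-1, 1, -1, -4)

Write a = (a_1, ..., a_4) in the standard basis. For each basis vector v_i, ℓ(v_i) = <v_i, a> is a linear equation in the a_j's. Collect the n equations into a matrix system V a = ℓ, where row i of V is v_i (expressed in the standard basis). Since V is invertible (lower-triangular with 1s on the diagonal, up to permutation), solve by back-substitution:
  V =
[[1, 1, 0, 0],
 [-1, -1, 1, 0],
 [1, 1, 1, 1],
 [1, 0, 0, 0]]
  V a = (0, -1, -5, -1)
Solving gives a = (-1, 1, -1, -4).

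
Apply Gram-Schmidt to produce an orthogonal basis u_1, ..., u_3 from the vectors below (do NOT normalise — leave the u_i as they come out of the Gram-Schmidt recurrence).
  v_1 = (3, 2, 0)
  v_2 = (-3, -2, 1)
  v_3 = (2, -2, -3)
Orthogonal basis:
  u_1 = (3, 2, 0)
  u_2 = (0, 0, 1)
  u_3 = (20/13, -30/13, 0)

Apply the Gram-Schmidt recurrence
  u_1 = v_1
  u_i = v_i − Σ_{j<i} ((v_i · u_j) / (u_j · u_j)) · u_j.

Step by step this gives:
  u_1 = (3, 2, 0)
  u_2 = (0, 0, 1)
  u_3 = (20/13, -30/13, 0)

Orthogonality check:
  u_2 · u_1 = 0 (should be 0)
  u_3 · u_1 = 0 (should be 0)
  u_3 · u_2 = 0 (should be 0)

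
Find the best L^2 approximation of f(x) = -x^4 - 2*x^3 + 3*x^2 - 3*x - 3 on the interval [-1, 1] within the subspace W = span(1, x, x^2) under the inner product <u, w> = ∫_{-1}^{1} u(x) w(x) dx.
g(x) = 15*x^2/7 - 21*x/5 - 102/35

The best approximation g ∈ W is the orthogonal projection of f onto W. Writing g = a_0 + a_1 x + a_2 x^2, the coefficients solve the normal equations G · a = b where
  G_{ij} = <φ_i, φ_j> and b_i = <f, φ_i>, with φ_0 = 1, φ_1 = x, φ_2 = x^2.
G =
  [2, 0, 2/3]
  [0, 2/3, 0]
  [2/3, 0, 2/5],
b = (-22/5, -14/5, -38/35).
Solving gives a_0 = -102/35, a_1 = -21/5, a_2 = 15/7, so
  g(x) = 15*x^2/7 - 21*x/5 - 102/35.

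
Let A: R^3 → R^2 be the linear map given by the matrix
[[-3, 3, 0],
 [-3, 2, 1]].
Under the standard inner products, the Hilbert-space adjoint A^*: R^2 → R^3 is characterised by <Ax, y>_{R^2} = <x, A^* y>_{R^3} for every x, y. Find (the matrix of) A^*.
A^* = A^T =
[[-3, -3],
 [3, 2],
 [0, 1]]

For real matrices with standard dot products, the defining identity <Ax, y> = <x, A^* y> gives (Ax)^T y = x^T (A^*) y, i.e. x^T A^T y = x^T (A^*) y. Since this holds for all x, y, we must have A^* = A^T. Therefore
A^* =
[[-3, -3],
 [3, 2],
 [0, 1]].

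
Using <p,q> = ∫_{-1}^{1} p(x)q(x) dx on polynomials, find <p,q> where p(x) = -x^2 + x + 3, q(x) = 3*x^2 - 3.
<p,q> = -56/5

Expand the product: p(x)·q(x) = -3*x^4 + 3*x^3 + 12*x^2 - 3*x - 9.
∫_{-1}^{1} of each monomial x^k gives [2/(k+1) if k even, 0 if k odd]. Integrating term-by-term (or equivalently evaluating the antiderivative F(x) = -3*x^5/5 + 3*x^4/4 + 4*x^3 - 3*x^2/2 - 9*x at the endpoints):
  F(1) − F(−1) = -127/20 − (97/20) = -56/5.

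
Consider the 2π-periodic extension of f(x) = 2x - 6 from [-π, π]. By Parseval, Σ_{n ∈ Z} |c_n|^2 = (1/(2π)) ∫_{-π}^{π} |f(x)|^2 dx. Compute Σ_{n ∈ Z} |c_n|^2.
Σ |c_n|^2 = 4π^2/3 + 36

Expand and integrate term by term over [-π, π]:
  ∫ (2x)^2 dx = 4·(2π^3/3); ∫ 2·2·(-6)·x dx = 0 (odd integrand); ∫ (-6)^2 dx = 36·2π.
So (1/(2π)) ∫_{-π}^{π} (2x - 6)^2 dx = 4π^2/3 + 36 = 4π^2/3 + 36.
Parseval ⇒ Σ |c_n|^2 = 4π^2/3 + 36.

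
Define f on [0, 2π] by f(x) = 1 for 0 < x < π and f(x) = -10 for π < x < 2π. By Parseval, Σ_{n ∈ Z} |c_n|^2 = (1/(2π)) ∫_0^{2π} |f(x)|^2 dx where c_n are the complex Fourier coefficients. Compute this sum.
Σ |c_n|^2 = 101/2

Parseval equates the L^2 energy of f (normalised by 1/(2π)) with the ℓ^2 sum of its Fourier coefficients: (1/(2π)) ∫_0^{2π} |f|^2 = Σ |c_n|^2.
Compute the left side: (1/(2π)) [∫_0^π 1^2 dx + ∫_π^{2π} (-10)^2 dx] = (1/(2π)) · (1π + 100π) = (1 + 100)/2 = 101/2.
So Σ_{n ∈ Z} |c_n|^2 = 101/2.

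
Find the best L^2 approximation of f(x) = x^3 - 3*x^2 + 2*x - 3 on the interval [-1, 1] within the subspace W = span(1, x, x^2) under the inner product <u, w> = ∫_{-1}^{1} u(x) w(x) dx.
g(x) = -3*x^2 + 13*x/5 - 3

The best approximation g ∈ W is the orthogonal projection of f onto W. Writing g = a_0 + a_1 x + a_2 x^2, the coefficients solve the normal equations G · a = b where
  G_{ij} = <φ_i, φ_j> and b_i = <f, φ_i>, with φ_0 = 1, φ_1 = x, φ_2 = x^2.
G =
  [2, 0, 2/3]
  [0, 2/3, 0]
  [2/3, 0, 2/5],
b = (-8, 26/15, -16/5).
Solving gives a_0 = -3, a_1 = 13/5, a_2 = -3, so
  g(x) = -3*x^2 + 13*x/5 - 3.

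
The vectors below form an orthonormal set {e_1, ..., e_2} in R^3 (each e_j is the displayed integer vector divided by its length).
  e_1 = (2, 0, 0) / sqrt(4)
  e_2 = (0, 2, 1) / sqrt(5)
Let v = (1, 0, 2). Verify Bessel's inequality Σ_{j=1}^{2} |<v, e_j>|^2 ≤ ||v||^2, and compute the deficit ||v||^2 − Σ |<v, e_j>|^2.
Σ |<v, e_j>|^2 = 9/5; ||v||^2 = 5; deficit = 16/5

Write each e_j = u_j / sqrt(<u_j, u_j>) where u_j is the displayed integer vector. Then <v, e_j> = <v, u_j> / sqrt(<u_j, u_j>), so |<v, e_j>|^2 = <v, u_j>^2 / <u_j, u_j>.
Coefficients: <v, e_1> = 2/sqrt(4), <v, e_2> = 2/sqrt(5).
Square and sum: Σ |<v, e_j>|^2 = 9/5.
Compute ||v||^2 = v·v = 5.
Deficit = 5 − 9/5 = 16/5 ≥ 0, confirming Bessel's inequality. (The deficit equals ||v − Σ <v,e_j> e_j||^2, the squared distance from v to span{e_j}.)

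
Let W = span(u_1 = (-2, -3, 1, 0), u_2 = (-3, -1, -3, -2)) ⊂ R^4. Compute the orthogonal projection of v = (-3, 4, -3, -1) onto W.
proj_W(v) = (-114/143, 631/286, -1137/286, -278/143)

Set up U = [u_1 | ... | u_2] ∈ R^(4×2). The projector onto W = col(U) is P = U (U^T U)^(-1) U^T.
Compute U^T U =
  [14, 6]
  [6, 23],
and U^T v = (-9, 16).
Solve U^T U · c = U^T v for the coefficients: c = (-303/286, 139/143). The projection is proj_W(v) = U c.
Check: (v - proj_W(v)) · u_1 = 0  (should be 0).
Check: (v - proj_W(v)) · u_2 = 0  (should be 0).
Result: proj_W(v) = (-114/143, 631/286, -1137/286, -278/143).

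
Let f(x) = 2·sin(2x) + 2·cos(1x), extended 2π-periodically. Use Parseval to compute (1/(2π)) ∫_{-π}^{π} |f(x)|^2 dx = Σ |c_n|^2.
Σ |c_n|^2 = 4

Expand |f|^2 and use orthogonality of {sin(nx), cos(mx)} on [-π, π]:
  ∫_{-π}^{π} sin(nx)^2 dx = π, ∫ cos(mx)^2 dx = π, and cross terms integrate to 0.
So ∫_{-π}^{π} f(x)^2 dx = 2^2 · π + 2^2 · π = (4 + 4)π.
Divide by 2π: (4 + 4)/2 = 4.
By Parseval, this equals Σ |c_n|^2.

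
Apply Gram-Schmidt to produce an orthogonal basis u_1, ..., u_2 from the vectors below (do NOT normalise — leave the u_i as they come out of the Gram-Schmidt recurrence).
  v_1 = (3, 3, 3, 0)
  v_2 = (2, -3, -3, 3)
Orthogonal basis:
  u_1 = (3, 3, 3, 0)
  u_2 = (10/3, -5/3, -5/3, 3)

Apply the Gram-Schmidt recurrence
  u_1 = v_1
  u_i = v_i − Σ_{j<i} ((v_i · u_j) / (u_j · u_j)) · u_j.

Step by step this gives:
  u_1 = (3, 3, 3, 0)
  u_2 = (10/3, -5/3, -5/3, 3)

Orthogonality check:
  u_2 · u_1 = 0 (should be 0)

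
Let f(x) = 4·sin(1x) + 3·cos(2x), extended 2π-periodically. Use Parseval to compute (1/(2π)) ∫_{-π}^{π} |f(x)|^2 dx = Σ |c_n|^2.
Σ |c_n|^2 = 25/2

Expand |f|^2 and use orthogonality of {sin(nx), cos(mx)} on [-π, π]:
  ∫_{-π}^{π} sin(nx)^2 dx = π, ∫ cos(mx)^2 dx = π, and cross terms integrate to 0.
So ∫_{-π}^{π} f(x)^2 dx = 4^2 · π + 3^2 · π = (16 + 9)π.
Divide by 2π: (16 + 9)/2 = 25/2.
By Parseval, this equals Σ |c_n|^2.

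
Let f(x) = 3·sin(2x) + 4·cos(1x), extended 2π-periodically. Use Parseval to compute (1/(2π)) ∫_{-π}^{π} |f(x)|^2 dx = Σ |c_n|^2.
Σ |c_n|^2 = 25/2

Expand |f|^2 and use orthogonality of {sin(nx), cos(mx)} on [-π, π]:
  ∫_{-π}^{π} sin(nx)^2 dx = π, ∫ cos(mx)^2 dx = π, and cross terms integrate to 0.
So ∫_{-π}^{π} f(x)^2 dx = 3^2 · π + 4^2 · π = (9 + 16)π.
Divide by 2π: (9 + 16)/2 = 25/2.
By Parseval, this equals Σ |c_n|^2.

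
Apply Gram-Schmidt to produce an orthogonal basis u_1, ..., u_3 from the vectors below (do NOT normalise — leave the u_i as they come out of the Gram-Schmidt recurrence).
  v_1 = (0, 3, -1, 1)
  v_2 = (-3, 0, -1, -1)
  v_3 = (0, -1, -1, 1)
Orthogonal basis:
  u_1 = (0, 3, -1, 1)
  u_2 = (-3, 0, -1, -1)
  u_3 = (0, -8/11, -12/11, 12/11)

Apply the Gram-Schmidt recurrence
  u_1 = v_1
  u_i = v_i − Σ_{j<i} ((v_i · u_j) / (u_j · u_j)) · u_j.

Step by step this gives:
  u_1 = (0, 3, -1, 1)
  u_2 = (-3, 0, -1, -1)
  u_3 = (0, -8/11, -12/11, 12/11)

Orthogonality check:
  u_2 · u_1 = 0 (should be 0)
  u_3 · u_1 = 0 (should be 0)
  u_3 · u_2 = 0 (should be 0)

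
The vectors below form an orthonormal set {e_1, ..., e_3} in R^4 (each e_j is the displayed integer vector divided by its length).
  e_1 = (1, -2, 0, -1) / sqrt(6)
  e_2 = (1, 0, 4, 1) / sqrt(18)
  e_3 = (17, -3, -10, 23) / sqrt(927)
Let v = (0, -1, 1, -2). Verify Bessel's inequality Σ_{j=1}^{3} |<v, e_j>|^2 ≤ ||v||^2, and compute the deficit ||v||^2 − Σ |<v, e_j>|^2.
Σ |<v, e_j>|^2 = 1829/309; ||v||^2 = 6; deficit = 25/309

Write each e_j = u_j / sqrt(<u_j, u_j>) where u_j is the displayed integer vector. Then <v, e_j> = <v, u_j> / sqrt(<u_j, u_j>), so |<v, e_j>|^2 = <v, u_j>^2 / <u_j, u_j>.
Coefficients: <v, e_1> = 4/sqrt(6), <v, e_2> = 2/sqrt(18), <v, e_3> = -53/sqrt(927).
Square and sum: Σ |<v, e_j>|^2 = 1829/309.
Compute ||v||^2 = v·v = 6.
Deficit = 6 − 1829/309 = 25/309 ≥ 0, confirming Bessel's inequality. (The deficit equals ||v − Σ <v,e_j> e_j||^2, the squared distance from v to span{e_j}.)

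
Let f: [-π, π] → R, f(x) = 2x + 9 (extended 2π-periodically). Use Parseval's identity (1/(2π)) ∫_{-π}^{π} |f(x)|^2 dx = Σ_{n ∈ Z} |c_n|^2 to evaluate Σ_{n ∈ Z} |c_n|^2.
Σ |c_n|^2 = 4π^2/3 + 81

Expand and integrate term by term over [-π, π]:
  ∫ (2x)^2 dx = 4·(2π^3/3); ∫ 2·2·(9)·x dx = 0 (odd integrand); ∫ 9^2 dx = 81·2π.
So (1/(2π)) ∫_{-π}^{π} (2x + 9)^2 dx = 4π^2/3 + 81 = 4π^2/3 + 81.
Parseval ⇒ Σ |c_n|^2 = 4π^2/3 + 81.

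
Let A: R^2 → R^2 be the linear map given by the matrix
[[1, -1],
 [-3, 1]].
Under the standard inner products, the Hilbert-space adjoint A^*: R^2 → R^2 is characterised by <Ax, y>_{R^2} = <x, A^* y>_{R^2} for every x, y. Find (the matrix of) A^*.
A^* = A^T =
[[1, -3],
 [-1, 1]]

For real matrices with standard dot products, the defining identity <Ax, y> = <x, A^* y> gives (Ax)^T y = x^T (A^*) y, i.e. x^T A^T y = x^T (A^*) y. Since this holds for all x, y, we must have A^* = A^T. Therefore
A^* =
[[1, -3],
 [-1, 1]].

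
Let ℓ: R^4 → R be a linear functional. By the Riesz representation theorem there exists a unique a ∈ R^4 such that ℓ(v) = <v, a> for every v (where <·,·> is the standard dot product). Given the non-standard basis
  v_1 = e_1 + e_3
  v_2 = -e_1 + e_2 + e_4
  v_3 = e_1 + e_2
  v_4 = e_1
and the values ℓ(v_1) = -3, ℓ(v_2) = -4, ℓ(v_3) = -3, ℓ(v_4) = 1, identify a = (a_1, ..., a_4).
a = (1, -4, -4, 1)

Write a = (a_1, ..., a_4) in the standard basis. For each basis vector v_i, ℓ(v_i) = <v_i, a> is a linear equation in the a_j's. Collect the n equations into a matrix system V a = ℓ, where row i of V is v_i (expressed in the standard basis). Since V is invertible (lower-triangular with 1s on the diagonal, up to permutation), solve by back-substitution:
  V =
[[1, 0, 1, 0],
 [-1, 1, 0, 1],
 [1, 1, 0, 0],
 [1, 0, 0, 0]]
  V a = (-3, -4, -3, 1)
Solving gives a = (1, -4, -4, 1).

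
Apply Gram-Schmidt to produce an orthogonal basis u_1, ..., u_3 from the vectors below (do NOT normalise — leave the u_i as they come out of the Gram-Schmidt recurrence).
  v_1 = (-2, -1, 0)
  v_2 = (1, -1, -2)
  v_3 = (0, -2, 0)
Orthogonal basis:
  u_1 = (-2, -1, 0)
  u_2 = (3/5, -6/5, -2)
  u_3 = (16/29, -32/29, 24/29)

Apply the Gram-Schmidt recurrence
  u_1 = v_1
  u_i = v_i − Σ_{j<i} ((v_i · u_j) / (u_j · u_j)) · u_j.

Step by step this gives:
  u_1 = (-2, -1, 0)
  u_2 = (3/5, -6/5, -2)
  u_3 = (16/29, -32/29, 24/29)

Orthogonality check:
  u_2 · u_1 = 0 (should be 0)
  u_3 · u_1 = 0 (should be 0)
  u_3 · u_2 = 0 (should be 0)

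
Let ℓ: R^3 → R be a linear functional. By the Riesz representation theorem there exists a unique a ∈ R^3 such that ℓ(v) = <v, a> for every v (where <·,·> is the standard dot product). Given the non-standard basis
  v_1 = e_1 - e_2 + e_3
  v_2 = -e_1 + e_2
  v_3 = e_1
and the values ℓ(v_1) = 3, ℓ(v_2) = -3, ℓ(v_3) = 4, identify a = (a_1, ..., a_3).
a = (4, 1, 0)

Write a = (a_1, ..., a_3) in the standard basis. For each basis vector v_i, ℓ(v_i) = <v_i, a> is a linear equation in the a_j's. Collect the n equations into a matrix system V a = ℓ, where row i of V is v_i (expressed in the standard basis). Since V is invertible (lower-triangular with 1s on the diagonal, up to permutation), solve by back-substitution:
  V =
[[1, -1, 1],
 [-1, 1, 0],
 [1, 0, 0]]
  V a = (3, -3, 4)
Solving gives a = (4, 1, 0).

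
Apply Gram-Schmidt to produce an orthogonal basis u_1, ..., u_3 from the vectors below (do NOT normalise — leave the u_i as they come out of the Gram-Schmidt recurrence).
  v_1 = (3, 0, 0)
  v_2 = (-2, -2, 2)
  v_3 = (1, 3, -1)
Orthogonal basis:
  u_1 = (3, 0, 0)
  u_2 = (0, -2, 2)
  u_3 = (0, 1, 1)

Apply the Gram-Schmidt recurrence
  u_1 = v_1
  u_i = v_i − Σ_{j<i} ((v_i · u_j) / (u_j · u_j)) · u_j.

Step by step this gives:
  u_1 = (3, 0, 0)
  u_2 = (0, -2, 2)
  u_3 = (0, 1, 1)

Orthogonality check:
  u_2 · u_1 = 0 (should be 0)
  u_3 · u_1 = 0 (should be 0)
  u_3 · u_2 = 0 (should be 0)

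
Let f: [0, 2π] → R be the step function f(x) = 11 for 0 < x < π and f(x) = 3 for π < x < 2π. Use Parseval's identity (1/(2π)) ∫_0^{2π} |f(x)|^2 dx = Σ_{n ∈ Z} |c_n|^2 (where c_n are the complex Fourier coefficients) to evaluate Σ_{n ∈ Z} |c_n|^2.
Σ |c_n|^2 = 65

Parseval equates the L^2 energy of f (normalised by 1/(2π)) with the ℓ^2 sum of its Fourier coefficients: (1/(2π)) ∫_0^{2π} |f|^2 = Σ |c_n|^2.
Compute the left side: (1/(2π)) [∫_0^π 11^2 dx + ∫_π^{2π} 3^2 dx] = (1/(2π)) · (121π + 9π) = (121 + 9)/2 = 65.
So Σ_{n ∈ Z} |c_n|^2 = 65.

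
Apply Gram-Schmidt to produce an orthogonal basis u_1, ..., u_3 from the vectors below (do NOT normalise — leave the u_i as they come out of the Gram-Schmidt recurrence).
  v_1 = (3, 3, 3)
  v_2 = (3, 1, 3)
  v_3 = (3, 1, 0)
Orthogonal basis:
  u_1 = (3, 3, 3)
  u_2 = (2/3, -4/3, 2/3)
  u_3 = (3/2, 0, -3/2)

Apply the Gram-Schmidt recurrence
  u_1 = v_1
  u_i = v_i − Σ_{j<i} ((v_i · u_j) / (u_j · u_j)) · u_j.

Step by step this gives:
  u_1 = (3, 3, 3)
  u_2 = (2/3, -4/3, 2/3)
  u_3 = (3/2, 0, -3/2)

Orthogonality check:
  u_2 · u_1 = 0 (should be 0)
  u_3 · u_1 = 0 (should be 0)
  u_3 · u_2 = 0 (should be 0)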